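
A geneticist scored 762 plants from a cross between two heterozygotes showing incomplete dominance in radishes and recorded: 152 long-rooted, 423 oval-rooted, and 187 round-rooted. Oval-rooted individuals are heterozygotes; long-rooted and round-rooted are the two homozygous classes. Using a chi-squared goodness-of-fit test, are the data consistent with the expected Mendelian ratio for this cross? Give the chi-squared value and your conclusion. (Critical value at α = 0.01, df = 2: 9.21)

With incomplete dominance, a heterozygote × heterozygote cross gives a 1:2:1 phenotypic ratio.
Under the 1:2:1 hypothesis (Σ ratio = 4, N = 762):
  long-rooted: 762 × 1/4 = 190.5
  oval-rooted: 762 × 2/4 = 381
  round-rooted: 762 × 1/4 = 190.5
χ² = Σ (O − E)² / E
  long-rooted: (152 − 190.5)² / 190.5 = 7.7808
  oval-rooted: (423 − 381)² / 381 = 4.6299
  round-rooted: (187 − 190.5)² / 190.5 = 0.0643
χ² = 7.7808 + 4.6299 + 0.0643 = 12.475
Degrees of freedom = 3 − 1 = 2; critical value at α = 0.01 is 9.21.
Since 12.475 > 9.21, we reject the null hypothesis — the data do not fit the 1:2:1 ratio.

12.475; not consistent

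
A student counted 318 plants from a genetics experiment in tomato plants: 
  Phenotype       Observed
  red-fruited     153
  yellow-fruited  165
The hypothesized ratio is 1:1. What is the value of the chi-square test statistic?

Expected counts for N = 318 under a 1:1 ratio (total parts = 2):
  red-fruited: 318 × 1/2 = 159
  yellow-fruited: 318 × 1/2 = 159
χ² = Σ (O − E)² / E
  red-fruited: (153 − 159)² / 159 = 0.2264
  yellow-fruited: (165 − 159)² / 159 = 0.2264
χ² = 0.2264 + 0.2264 = 0.4528 ≈ 0.453

0.453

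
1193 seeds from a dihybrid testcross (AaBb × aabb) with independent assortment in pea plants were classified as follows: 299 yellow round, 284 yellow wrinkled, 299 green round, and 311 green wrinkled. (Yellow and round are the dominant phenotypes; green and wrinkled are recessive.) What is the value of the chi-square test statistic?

A dihybrid testcross with independent assortment gives a 1:1:1:1 ratio.
Total ratio parts = 4. Expected numbers out of 1193:
  yellow round: 1193 × 1/4 = 298.25
  yellow wrinkled: 1193 × 1/4 = 298.25
  green round: 1193 × 1/4 = 298.25
  green wrinkled: 1193 × 1/4 = 298.25
χ² = Σ (O − E)² / E
  yellow round: (299 − 298.25)² / 298.25 = 0.0019
  yellow wrinkled: (284 − 298.25)² / 298.25 = 0.6808
  green round: (299 − 298.25)² / 298.25 = 0.0019
  green wrinkled: (311 − 298.25)² / 298.25 = 0.5451
χ² = 0.0019 + 0.6808 + 0.0019 + 0.5451 = 1.2297 ≈ 1.230

1.230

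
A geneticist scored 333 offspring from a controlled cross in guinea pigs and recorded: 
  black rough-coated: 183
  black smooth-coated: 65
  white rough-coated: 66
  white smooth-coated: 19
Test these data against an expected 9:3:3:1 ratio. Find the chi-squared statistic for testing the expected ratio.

Under the 9:3:3:1 hypothesis (Σ ratio = 16, N = 333):
  black rough-coated: 333 × 9/16 = 187.3125
  black smooth-coated: 333 × 3/16 = 62.4375
  white rough-coated: 333 × 3/16 = 62.4375
  white smooth-coated: 333 × 1/16 = 20.8125
χ² = Σ (O − E)² / E
  black rough-coated: (183 − 187.3125)² / 187.3125 = 0.0993
  black smooth-coated: (65 − 62.4375)² / 62.4375 = 0.1052
  white rough-coated: (66 − 62.4375)² / 62.4375 = 0.2033
  white smooth-coated: (19 − 20.8125)² / 20.8125 = 0.1578
χ² = 0.0993 + 0.1052 + 0.2033 + 0.1578 = 0.5656 ≈ 0.566

0.566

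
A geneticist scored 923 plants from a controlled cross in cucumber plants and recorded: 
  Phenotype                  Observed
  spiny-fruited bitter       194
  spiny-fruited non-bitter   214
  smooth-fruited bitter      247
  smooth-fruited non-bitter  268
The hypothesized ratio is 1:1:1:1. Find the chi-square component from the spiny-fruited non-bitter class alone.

1.216

Under the 1:1:1:1 hypothesis (Σ ratio = 4, N = 923):
  spiny-fruited bitter: 923 × 1/4 = 230.75
  spiny-fruited non-bitter: 923 × 1/4 = 230.75
  smooth-fruited bitter: 923 × 1/4 = 230.75
  smooth-fruited non-bitter: 923 × 1/4 = 230.75
Contribution of spiny-fruited non-bitter: (214 − 230.75)² / 230.75 = 1.2159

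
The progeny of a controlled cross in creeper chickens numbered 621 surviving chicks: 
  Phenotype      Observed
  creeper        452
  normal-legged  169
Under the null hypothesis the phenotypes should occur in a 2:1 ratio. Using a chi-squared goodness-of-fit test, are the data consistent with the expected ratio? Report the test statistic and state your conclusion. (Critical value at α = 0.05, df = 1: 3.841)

10.464; not consistent

The 2:1 ratio has 3 parts, so with N = 621 the expected counts are:
  creeper: 621 × 2/3 = 414
  normal-legged: 621 × 1/3 = 207
χ² = Σ (O − E)² / E
  creeper: (452 − 414)² / 414 = 3.4879
  normal-legged: (169 − 207)² / 207 = 6.9758
χ² = 3.4879 + 6.9758 = 10.4637 ≈ 10.464
Degrees of freedom = 2 − 1 = 1; critical value at α = 0.05 is 3.841.
Since 10.464 > 3.841, we reject the null hypothesis — the data do not fit the 2:1 ratio.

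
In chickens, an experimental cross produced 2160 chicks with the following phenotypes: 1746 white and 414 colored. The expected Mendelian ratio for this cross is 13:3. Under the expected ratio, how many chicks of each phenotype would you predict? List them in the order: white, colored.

1755, 405

Under the 13:3 hypothesis (Σ ratio = 16, N = 2160):
  white: 2160 × 13/16 = 1755
  colored: 2160 × 3/16 = 405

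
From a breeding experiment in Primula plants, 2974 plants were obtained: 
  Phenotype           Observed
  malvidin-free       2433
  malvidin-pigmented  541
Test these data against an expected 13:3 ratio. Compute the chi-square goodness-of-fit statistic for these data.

Total ratio parts = 16. Expected numbers out of 2974:
  malvidin-free: 2974 × 13/16 = 2416.375
  malvidin-pigmented: 2974 × 3/16 = 557.625
χ² = Σ (O − E)² / E
  malvidin-free: (2433 − 2416.375)² / 2416.375 = 0.1144
  malvidin-pigmented: (541 − 557.625)² / 557.625 = 0.4957
χ² = 0.1144 + 0.4957 = 0.6101 ≈ 0.610

0.610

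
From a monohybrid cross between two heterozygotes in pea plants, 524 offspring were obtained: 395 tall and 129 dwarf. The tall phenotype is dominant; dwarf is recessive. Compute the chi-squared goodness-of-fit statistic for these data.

For a monohybrid cross between heterozygotes with complete dominance, the expected phenotypic ratio is 3:1.
Total ratio parts = 4. Expected numbers out of 524:
  tall: 524 × 3/4 = 393
  dwarf: 524 × 1/4 = 131
χ² = Σ (O − E)² / E
  tall: (395 − 393)² / 393 = 0.0102
  dwarf: (129 − 131)² / 131 = 0.0305
χ² = 0.0102 + 0.0305 = 0.0407 ≈ 0.041

0.041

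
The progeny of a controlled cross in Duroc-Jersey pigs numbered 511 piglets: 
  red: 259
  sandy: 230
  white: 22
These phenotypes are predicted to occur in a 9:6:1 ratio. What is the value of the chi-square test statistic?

13.591

Total ratio parts = 16. Expected numbers out of 511:
  red: 511 × 9/16 = 287.4375
  sandy: 511 × 6/16 = 191.625
  white: 511 × 1/16 = 31.9375
χ² = Σ (O − E)² / E
  red: (259 − 287.4375)² / 287.4375 = 2.8135
  sandy: (230 − 191.625)² / 191.625 = 7.6850
  white: (22 − 31.9375)² / 31.9375 = 3.0921
χ² = 2.8135 + 7.6850 + 3.0921 = 13.5906 ≈ 13.591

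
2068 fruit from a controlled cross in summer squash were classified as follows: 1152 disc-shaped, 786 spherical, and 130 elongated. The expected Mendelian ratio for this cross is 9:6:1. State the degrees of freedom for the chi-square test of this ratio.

A goodness-of-fit test with 3 phenotype classes has df = 3 − 1 = 2.

2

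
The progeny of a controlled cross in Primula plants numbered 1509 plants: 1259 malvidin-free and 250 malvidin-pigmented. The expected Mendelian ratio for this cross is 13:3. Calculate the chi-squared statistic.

The 13:3 ratio has 16 parts, so with N = 1509 the expected counts are:
  malvidin-free: 1509 × 13/16 = 1226.0625
  malvidin-pigmented: 1509 × 3/16 = 282.9375
χ² = Σ (O − E)² / E
  malvidin-free: (1259 − 1226.0625)² / 1226.0625 = 0.8848
  malvidin-pigmented: (250 − 282.9375)² / 282.9375 = 3.8343
χ² = 0.8848 + 3.8343 = 4.7191 ≈ 4.719

4.719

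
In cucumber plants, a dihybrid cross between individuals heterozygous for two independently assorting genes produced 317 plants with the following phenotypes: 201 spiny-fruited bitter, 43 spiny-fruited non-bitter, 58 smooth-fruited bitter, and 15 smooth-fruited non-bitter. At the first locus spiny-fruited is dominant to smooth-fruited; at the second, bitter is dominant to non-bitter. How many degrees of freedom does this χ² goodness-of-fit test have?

A dihybrid F₂ with independent assortment and complete dominance at both loci gives a 9:3:3:1 phenotypic ratio.
A goodness-of-fit test with 4 phenotype classes has df = 4 − 1 = 3.

3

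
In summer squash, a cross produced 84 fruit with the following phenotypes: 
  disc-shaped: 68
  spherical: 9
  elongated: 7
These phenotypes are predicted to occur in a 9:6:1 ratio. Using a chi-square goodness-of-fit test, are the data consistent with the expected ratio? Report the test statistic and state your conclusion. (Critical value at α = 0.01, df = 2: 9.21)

Total ratio parts = 16. Expected numbers out of 84:
  disc-shaped: 84 × 9/16 = 47.25
  spherical: 84 × 6/16 = 31.5
  elongated: 84 × 1/16 = 5.25
χ² = Σ (O − E)² / E
  disc-shaped: (68 − 47.25)² / 47.25 = 9.1124
  spherical: (9 − 31.5)² / 31.5 = 16.0714
  elongated: (7 − 5.25)² / 5.25 = 0.5833
χ² = 9.1124 + 16.0714 + 0.5833 = 25.7671 ≈ 25.767
Degrees of freedom = 3 − 1 = 2; critical value at α = 0.01 is 9.21.
Since 25.767 > 9.21, we reject the null hypothesis — the data do not fit the 9:6:1 ratio.

25.767; not consistent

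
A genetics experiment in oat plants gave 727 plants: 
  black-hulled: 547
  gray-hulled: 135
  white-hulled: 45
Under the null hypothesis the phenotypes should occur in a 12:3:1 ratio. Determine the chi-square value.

0.022

Expected counts for N = 727 under a 12:3:1 ratio (total parts = 16):
  black-hulled: 727 × 12/16 = 545.25
  gray-hulled: 727 × 3/16 = 136.3125
  white-hulled: 727 × 1/16 = 45.4375
χ² = Σ (O − E)² / E
  black-hulled: (547 − 545.25)² / 545.25 = 0.0056
  gray-hulled: (135 − 136.3125)² / 136.3125 = 0.0126
  white-hulled: (45 − 45.4375)² / 45.4375 = 0.0042
χ² = 0.0056 + 0.0126 + 0.0042 = 0.0224 ≈ 0.022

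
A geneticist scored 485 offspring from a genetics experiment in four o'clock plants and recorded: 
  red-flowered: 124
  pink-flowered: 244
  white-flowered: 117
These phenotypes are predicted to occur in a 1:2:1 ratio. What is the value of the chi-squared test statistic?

0.221

Expected counts for N = 485 under a 1:2:1 ratio (total parts = 4):
  red-flowered: 485 × 1/4 = 121.25
  pink-flowered: 485 × 2/4 = 242.5
  white-flowered: 485 × 1/4 = 121.25
χ² = Σ (O − E)² / E
  red-flowered: (124 − 121.25)² / 121.25 = 0.0624
  pink-flowered: (244 − 242.5)² / 242.5 = 0.0093
  white-flowered: (117 − 121.25)² / 121.25 = 0.1490
χ² = 0.0624 + 0.0093 + 0.1490 = 0.2207 ≈ 0.221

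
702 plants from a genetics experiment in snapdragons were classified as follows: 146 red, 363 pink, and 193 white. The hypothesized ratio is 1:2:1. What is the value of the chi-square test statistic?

Expected counts for N = 702 under a 1:2:1 ratio (total parts = 4):
  red: 702 × 1/4 = 175.5
  pink: 702 × 2/4 = 351
  white: 702 × 1/4 = 175.5
χ² = Σ (O − E)² / E
  red: (146 − 175.5)² / 175.5 = 4.9587
  pink: (363 − 351)² / 351 = 0.4103
  white: (193 − 175.5)² / 175.5 = 1.7450
χ² = 4.9587 + 0.4103 + 1.7450 = 7.114

7.114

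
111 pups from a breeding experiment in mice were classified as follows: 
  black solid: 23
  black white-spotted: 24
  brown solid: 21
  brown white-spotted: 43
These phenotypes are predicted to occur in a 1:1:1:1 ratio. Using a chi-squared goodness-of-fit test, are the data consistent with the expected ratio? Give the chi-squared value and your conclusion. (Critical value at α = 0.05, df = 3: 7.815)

11.342; not consistent

Under the 1:1:1:1 hypothesis (Σ ratio = 4, N = 111):
  black solid: 111 × 1/4 = 27.75
  black white-spotted: 111 × 1/4 = 27.75
  brown solid: 111 × 1/4 = 27.75
  brown white-spotted: 111 × 1/4 = 27.75
χ² = Σ (O − E)² / E
  black solid: (23 − 27.75)² / 27.75 = 0.8131
  black white-spotted: (24 − 27.75)² / 27.75 = 0.5068
  brown solid: (21 − 27.75)² / 27.75 = 1.6419
  brown white-spotted: (43 − 27.75)² / 27.75 = 8.3806
χ² = 0.8131 + 0.5068 + 1.6419 + 8.3806 = 11.3424 ≈ 11.342
Degrees of freedom = 4 − 1 = 3; critical value at α = 0.05 is 7.815.
Since 11.342 > 7.815, we reject the null hypothesis — the data do not fit the 1:1:1:1 ratio.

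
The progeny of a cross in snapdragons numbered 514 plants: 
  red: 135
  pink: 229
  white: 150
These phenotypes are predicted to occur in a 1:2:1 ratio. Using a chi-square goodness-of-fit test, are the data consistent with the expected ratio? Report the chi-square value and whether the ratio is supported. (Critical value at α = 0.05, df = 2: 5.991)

The 1:2:1 ratio has 4 parts, so with N = 514 the expected counts are:
  red: 514 × 1/4 = 128.5
  pink: 514 × 2/4 = 257
  white: 514 × 1/4 = 128.5
χ² = Σ (O − E)² / E
  red: (135 − 128.5)² / 128.5 = 0.3288
  pink: (229 − 257)² / 257 = 3.0506
  white: (150 − 128.5)² / 128.5 = 3.5973
χ² = 0.3288 + 3.0506 + 3.5973 = 6.9767 ≈ 6.977
Degrees of freedom = 3 − 1 = 2; critical value at α = 0.05 is 5.991.
Since 6.977 > 5.991, we reject the null hypothesis — the data do not fit the 1:2:1 ratio.

6.977; not consistent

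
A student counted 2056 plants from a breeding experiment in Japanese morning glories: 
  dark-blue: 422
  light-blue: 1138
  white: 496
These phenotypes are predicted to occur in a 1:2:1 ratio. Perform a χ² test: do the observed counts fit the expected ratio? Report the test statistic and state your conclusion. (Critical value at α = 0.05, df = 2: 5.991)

28.868; not consistent

The 1:2:1 ratio has 4 parts, so with N = 2056 the expected counts are:
  dark-blue: 2056 × 1/4 = 514
  light-blue: 2056 × 2/4 = 1028
  white: 2056 × 1/4 = 514
χ² = Σ (O − E)² / E
  dark-blue: (422 − 514)² / 514 = 16.4669
  light-blue: (1138 − 1028)² / 1028 = 11.7704
  white: (496 − 514)² / 514 = 0.6304
χ² = 16.4669 + 11.7704 + 0.6304 = 28.8677 ≈ 28.868
Degrees of freedom = 3 − 1 = 2; critical value at α = 0.05 is 5.991.
Since 28.868 > 5.991, we reject the null hypothesis — the data do not fit the 1:2:1 ratio.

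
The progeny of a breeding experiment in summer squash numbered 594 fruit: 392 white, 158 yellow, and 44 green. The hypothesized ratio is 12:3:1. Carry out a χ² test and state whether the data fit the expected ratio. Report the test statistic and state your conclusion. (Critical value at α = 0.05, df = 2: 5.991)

Expected counts for N = 594 under a 12:3:1 ratio (total parts = 16):
  white: 594 × 12/16 = 445.5
  yellow: 594 × 3/16 = 111.375
  green: 594 × 1/16 = 37.125
χ² = Σ (O − E)² / E
  white: (392 − 445.5)² / 445.5 = 6.4248
  yellow: (158 − 111.375)² / 111.375 = 19.5187
  green: (44 − 37.125)² / 37.125 = 1.2731
χ² = 6.4248 + 19.5187 + 1.2731 = 27.2166 ≈ 27.217
Degrees of freedom = 3 − 1 = 2; critical value at α = 0.05 is 5.991.
Since 27.217 > 5.991, we reject the null hypothesis — the data do not fit the 12:3:1 ratio.

27.217; not consistent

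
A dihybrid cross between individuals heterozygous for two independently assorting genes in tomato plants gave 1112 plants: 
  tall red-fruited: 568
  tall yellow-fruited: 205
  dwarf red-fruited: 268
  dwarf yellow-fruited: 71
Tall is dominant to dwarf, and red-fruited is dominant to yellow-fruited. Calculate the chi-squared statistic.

A dihybrid F₂ with independent assortment and complete dominance at both loci gives a 9:3:3:1 phenotypic ratio.
Expected counts for N = 1112 under a 9:3:3:1 ratio (total parts = 16):
  tall red-fruited: 1112 × 9/16 = 625.5
  tall yellow-fruited: 1112 × 3/16 = 208.5
  dwarf red-fruited: 1112 × 3/16 = 208.5
  dwarf yellow-fruited: 1112 × 1/16 = 69.5
χ² = Σ (O − E)² / E
  tall red-fruited: (568 − 625.5)² / 625.5 = 5.2858
  tall yellow-fruited: (205 − 208.5)² / 208.5 = 0.0588
  dwarf red-fruited: (268 − 208.5)² / 208.5 = 16.9796
  dwarf yellow-fruited: (71 − 69.5)² / 69.5 = 0.0324
χ² = 5.2858 + 0.0588 + 16.9796 + 0.0324 = 22.3566 ≈ 22.357

22.357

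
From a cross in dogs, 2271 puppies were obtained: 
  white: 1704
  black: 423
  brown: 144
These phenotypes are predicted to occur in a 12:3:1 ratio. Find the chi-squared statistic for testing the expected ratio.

Expected counts for N = 2271 under a 12:3:1 ratio (total parts = 16):
  white: 2271 × 12/16 = 1703.25
  black: 2271 × 3/16 = 425.8125
  brown: 2271 × 1/16 = 141.9375
χ² = Σ (O − E)² / E
  white: (1704 − 1703.25)² / 1703.25 = 0.0003
  black: (423 − 425.8125)² / 425.8125 = 0.0186
  brown: (144 − 141.9375)² / 141.9375 = 0.0300
χ² = 0.0003 + 0.0186 + 0.0300 = 0.0489 ≈ 0.049

0.049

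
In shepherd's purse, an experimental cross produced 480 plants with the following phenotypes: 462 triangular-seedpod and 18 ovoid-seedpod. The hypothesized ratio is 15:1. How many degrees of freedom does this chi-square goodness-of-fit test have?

A goodness-of-fit test with 2 phenotype classes has df = 2 − 1 = 1.

1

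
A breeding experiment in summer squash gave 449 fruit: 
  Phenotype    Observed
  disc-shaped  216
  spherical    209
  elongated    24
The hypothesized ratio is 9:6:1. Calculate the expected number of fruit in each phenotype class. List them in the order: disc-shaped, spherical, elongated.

252.5625, 168.375, 28.0625

Under the 9:6:1 hypothesis (Σ ratio = 16, N = 449):
  disc-shaped: 449 × 9/16 = 252.5625
  spherical: 449 × 6/16 = 168.375
  elongated: 449 × 1/16 = 28.0625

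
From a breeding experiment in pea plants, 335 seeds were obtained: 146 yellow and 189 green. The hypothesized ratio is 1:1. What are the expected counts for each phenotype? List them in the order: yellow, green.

Total ratio parts = 2. Expected numbers out of 335:
  yellow: 335 × 1/2 = 167.5
  green: 335 × 1/2 = 167.5

167.5, 167.5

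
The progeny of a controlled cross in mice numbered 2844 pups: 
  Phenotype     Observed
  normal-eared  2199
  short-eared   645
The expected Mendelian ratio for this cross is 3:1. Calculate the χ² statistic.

The 3:1 ratio has 4 parts, so with N = 2844 the expected counts are:
  normal-eared: 2844 × 3/4 = 2133
  short-eared: 2844 × 1/4 = 711
χ² = Σ (O − E)² / E
  normal-eared: (2199 − 2133)² / 2133 = 2.0422
  short-eared: (645 − 711)² / 711 = 6.1266
χ² = 2.0422 + 6.1266 = 8.1688 ≈ 8.169

8.169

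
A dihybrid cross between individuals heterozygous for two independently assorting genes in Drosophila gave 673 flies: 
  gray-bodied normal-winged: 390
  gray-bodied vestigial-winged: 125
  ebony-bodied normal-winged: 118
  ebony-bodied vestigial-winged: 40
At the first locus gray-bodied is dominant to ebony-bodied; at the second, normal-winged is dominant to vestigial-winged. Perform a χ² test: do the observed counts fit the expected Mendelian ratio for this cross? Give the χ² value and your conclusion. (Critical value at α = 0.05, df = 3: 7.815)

A dihybrid F₂ with independent assortment and complete dominance at both loci gives a 9:3:3:1 phenotypic ratio.
The 9:3:3:1 ratio has 16 parts, so with N = 673 the expected counts are:
  gray-bodied normal-winged: 673 × 9/16 = 378.5625
  gray-bodied vestigial-winged: 673 × 3/16 = 126.1875
  ebony-bodied normal-winged: 673 × 3/16 = 126.1875
  ebony-bodied vestigial-winged: 673 × 1/16 = 42.0625
χ² = Σ (O − E)² / E
  gray-bodied normal-winged: (390 − 378.5625)² / 378.5625 = 0.3456
  gray-bodied vestigial-winged: (125 − 126.1875)² / 126.1875 = 0.0112
  ebony-bodied normal-winged: (118 − 126.1875)² / 126.1875 = 0.5312
  ebony-bodied vestigial-winged: (40 − 42.0625)² / 42.0625 = 0.1011
χ² = 0.3456 + 0.0112 + 0.5312 + 0.1011 = 0.9891 ≈ 0.989
Degrees of freedom = 4 − 1 = 3; critical value at α = 0.05 is 7.815.
Since 0.989 < 7.815, we fail to reject the null hypothesis — the data are consistent with the 9:3:3:1 ratio.

0.989; consistent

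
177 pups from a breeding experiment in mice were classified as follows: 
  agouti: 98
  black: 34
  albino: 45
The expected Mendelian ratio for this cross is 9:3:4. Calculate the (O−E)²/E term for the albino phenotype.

Total ratio parts = 16. Expected numbers out of 177:
  agouti: 177 × 9/16 = 99.5625
  black: 177 × 3/16 = 33.1875
  albino: 177 × 4/16 = 44.25
Contribution of albino: (45 − 44.25)² / 44.25 = 0.0127

0.013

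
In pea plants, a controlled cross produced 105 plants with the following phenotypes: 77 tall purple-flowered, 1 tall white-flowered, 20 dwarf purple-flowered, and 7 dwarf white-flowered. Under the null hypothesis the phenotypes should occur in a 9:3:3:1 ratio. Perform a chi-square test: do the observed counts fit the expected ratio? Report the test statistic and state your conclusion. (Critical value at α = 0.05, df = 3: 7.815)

The 9:3:3:1 ratio has 16 parts, so with N = 105 the expected counts are:
  tall purple-flowered: 105 × 9/16 = 59.0625
  tall white-flowered: 105 × 3/16 = 19.6875
  dwarf purple-flowered: 105 × 3/16 = 19.6875
  dwarf white-flowered: 105 × 1/16 = 6.5625
χ² = Σ (O − E)² / E
  tall purple-flowered: (77 − 59.0625)² / 59.0625 = 5.4477
  tall white-flowered: (1 − 19.6875)² / 19.6875 = 17.7383
  dwarf purple-flowered: (20 − 19.6875)² / 19.6875 = 0.0050
  dwarf white-flowered: (7 − 6.5625)² / 6.5625 = 0.0292
χ² = 5.4477 + 17.7383 + 0.0050 + 0.0292 = 23.2202 ≈ 23.220
Degrees of freedom = 4 − 1 = 3; critical value at α = 0.05 is 7.815.
Since 23.220 > 7.815, we reject the null hypothesis — the data do not fit the 9:3:3:1 ratio.

23.220; not consistent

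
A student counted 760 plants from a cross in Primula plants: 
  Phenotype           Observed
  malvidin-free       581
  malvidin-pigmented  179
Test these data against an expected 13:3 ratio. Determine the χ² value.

11.507

The 13:3 ratio has 16 parts, so with N = 760 the expected counts are:
  malvidin-free: 760 × 13/16 = 617.5
  malvidin-pigmented: 760 × 3/16 = 142.5
χ² = Σ (O − E)² / E
  malvidin-free: (581 − 617.5)² / 617.5 = 2.1575
  malvidin-pigmented: (179 − 142.5)² / 142.5 = 9.3491
χ² = 2.1575 + 9.3491 = 11.5066 ≈ 11.507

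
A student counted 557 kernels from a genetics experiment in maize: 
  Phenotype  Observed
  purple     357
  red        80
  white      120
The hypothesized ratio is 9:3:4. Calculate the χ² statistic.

The 9:3:4 ratio has 16 parts, so with N = 557 the expected counts are:
  purple: 557 × 9/16 = 313.3125
  red: 557 × 3/16 = 104.4375
  white: 557 × 4/16 = 139.25
χ² = Σ (O − E)² / E
  purple: (357 − 313.3125)² / 313.3125 = 6.0917
  red: (80 − 104.4375)² / 104.4375 = 5.7182
  white: (120 − 139.25)² / 139.25 = 2.6611
χ² = 6.0917 + 5.7182 + 2.6611 = 14.471

14.471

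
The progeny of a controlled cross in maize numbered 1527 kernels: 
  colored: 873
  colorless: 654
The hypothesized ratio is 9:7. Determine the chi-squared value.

0.526

Total ratio parts = 16. Expected numbers out of 1527:
  colored: 1527 × 9/16 = 858.9375
  colorless: 1527 × 7/16 = 668.0625
χ² = Σ (O − E)² / E
  colored: (873 − 858.9375)² / 858.9375 = 0.2302
  colorless: (654 − 668.0625)² / 668.0625 = 0.2960
χ² = 0.2302 + 0.2960 = 0.5262 ≈ 0.526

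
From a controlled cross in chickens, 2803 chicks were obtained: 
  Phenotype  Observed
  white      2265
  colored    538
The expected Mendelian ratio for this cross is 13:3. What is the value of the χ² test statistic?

0.362

Expected counts for N = 2803 under a 13:3 ratio (total parts = 16):
  white: 2803 × 13/16 = 2277.4375
  colored: 2803 × 3/16 = 525.5625
χ² = Σ (O − E)² / E
  white: (2265 − 2277.4375)² / 2277.4375 = 0.0679
  colored: (538 − 525.5625)² / 525.5625 = 0.2943
χ² = 0.0679 + 0.2943 = 0.3622 ≈ 0.362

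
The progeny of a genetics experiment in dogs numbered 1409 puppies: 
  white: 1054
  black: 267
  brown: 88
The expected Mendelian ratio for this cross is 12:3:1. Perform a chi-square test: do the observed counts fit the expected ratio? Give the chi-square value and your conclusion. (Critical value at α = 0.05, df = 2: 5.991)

0.037; consistent

The 12:3:1 ratio has 16 parts, so with N = 1409 the expected counts are:
  white: 1409 × 12/16 = 1056.75
  black: 1409 × 3/16 = 264.1875
  brown: 1409 × 1/16 = 88.0625
χ² = Σ (O − E)² / E
  white: (1054 − 1056.75)² / 1056.75 = 0.0072
  black: (267 − 264.1875)² / 264.1875 = 0.0299
  brown: (88 − 88.0625)² / 88.0625 = 0.0000
χ² = 0.0072 + 0.0299 + 0.0000 = 0.0371 ≈ 0.037
Degrees of freedom = 3 − 1 = 2; critical value at α = 0.05 is 5.991.
Since 0.037 < 5.991, we fail to reject the null hypothesis — the data are consistent with the 12:3:1 ratio.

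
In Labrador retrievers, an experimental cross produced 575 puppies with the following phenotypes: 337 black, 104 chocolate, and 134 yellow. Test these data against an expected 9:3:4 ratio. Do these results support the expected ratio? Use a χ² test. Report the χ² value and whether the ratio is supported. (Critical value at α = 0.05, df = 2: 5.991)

The 9:3:4 ratio has 16 parts, so with N = 575 the expected counts are:
  black: 575 × 9/16 = 323.4375
  chocolate: 575 × 3/16 = 107.8125
  yellow: 575 × 4/16 = 143.75
χ² = Σ (O − E)² / E
  black: (337 − 323.4375)² / 323.4375 = 0.5687
  chocolate: (104 − 107.8125)² / 107.8125 = 0.1348
  yellow: (134 − 143.75)² / 143.75 = 0.6613
χ² = 0.5687 + 0.1348 + 0.6613 = 1.3648 ≈ 1.365
Degrees of freedom = 3 − 1 = 2; critical value at α = 0.05 is 5.991.
Since 1.365 < 5.991, we fail to reject the null hypothesis — the data are consistent with the 9:3:4 ratio.

1.365; consistent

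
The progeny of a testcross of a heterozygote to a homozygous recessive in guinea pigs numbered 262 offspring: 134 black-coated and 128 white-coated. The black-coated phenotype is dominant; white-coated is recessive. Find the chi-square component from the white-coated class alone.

A testcross of a heterozygote (Aa × aa) gives a 1:1 phenotypic ratio.
Total ratio parts = 2. Expected numbers out of 262:
  black-coated: 262 × 1/2 = 131
  white-coated: 262 × 1/2 = 131
Contribution of white-coated: (128 − 131)² / 131 = 0.0687

0.069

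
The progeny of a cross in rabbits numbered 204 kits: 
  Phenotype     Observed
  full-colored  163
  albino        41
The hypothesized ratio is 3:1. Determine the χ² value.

Total ratio parts = 4. Expected numbers out of 204:
  full-colored: 204 × 3/4 = 153
  albino: 204 × 1/4 = 51
χ² = Σ (O − E)² / E
  full-colored: (163 − 153)² / 153 = 0.6536
  albino: (41 − 51)² / 51 = 1.9608
χ² = 0.6536 + 1.9608 = 2.6144 ≈ 2.614

2.614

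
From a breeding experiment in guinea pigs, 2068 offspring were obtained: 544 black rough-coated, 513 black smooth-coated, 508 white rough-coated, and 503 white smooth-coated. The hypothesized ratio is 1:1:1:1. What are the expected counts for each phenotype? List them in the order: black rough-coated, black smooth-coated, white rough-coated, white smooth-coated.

Total ratio parts = 4. Expected numbers out of 2068:
  black rough-coated: 2068 × 1/4 = 517
  black smooth-coated: 2068 × 1/4 = 517
  white rough-coated: 2068 × 1/4 = 517
  white smooth-coated: 2068 × 1/4 = 517

517, 517, 517, 517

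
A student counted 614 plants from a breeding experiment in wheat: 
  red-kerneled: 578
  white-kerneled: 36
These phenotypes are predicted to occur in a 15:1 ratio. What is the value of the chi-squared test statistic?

0.157

Under the 15:1 hypothesis (Σ ratio = 16, N = 614):
  red-kerneled: 614 × 15/16 = 575.625
  white-kerneled: 614 × 1/16 = 38.375
χ² = Σ (O − E)² / E
  red-kerneled: (578 − 575.625)² / 575.625 = 0.0098
  white-kerneled: (36 − 38.375)² / 38.375 = 0.1470
χ² = 0.0098 + 0.1470 = 0.1568 ≈ 0.157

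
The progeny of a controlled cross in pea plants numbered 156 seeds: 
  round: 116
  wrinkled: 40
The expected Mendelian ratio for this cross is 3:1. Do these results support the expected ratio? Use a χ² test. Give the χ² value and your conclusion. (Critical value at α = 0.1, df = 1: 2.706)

Total ratio parts = 4. Expected numbers out of 156:
  round: 156 × 3/4 = 117
  wrinkled: 156 × 1/4 = 39
χ² = Σ (O − E)² / E
  round: (116 − 117)² / 117 = 0.0085
  wrinkled: (40 − 39)² / 39 = 0.0256
χ² = 0.0085 + 0.0256 = 0.0341 ≈ 0.034
Degrees of freedom = 2 − 1 = 1; critical value at α = 0.1 is 2.706.
Since 0.034 < 2.706, we fail to reject the null hypothesis — the data are consistent with the 3:1 ratio.

0.034; consistent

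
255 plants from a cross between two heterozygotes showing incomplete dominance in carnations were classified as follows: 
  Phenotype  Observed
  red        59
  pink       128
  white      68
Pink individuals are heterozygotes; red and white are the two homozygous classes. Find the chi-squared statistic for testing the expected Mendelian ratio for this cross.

0.639

With incomplete dominance, a heterozygote × heterozygote cross gives a 1:2:1 phenotypic ratio.
Expected counts for N = 255 under a 1:2:1 ratio (total parts = 4):
  red: 255 × 1/4 = 63.75
  pink: 255 × 2/4 = 127.5
  white: 255 × 1/4 = 63.75
χ² = Σ (O − E)² / E
  red: (59 − 63.75)² / 63.75 = 0.3539
  pink: (128 − 127.5)² / 127.5 = 0.0020
  white: (68 − 63.75)² / 63.75 = 0.2833
χ² = 0.3539 + 0.0020 + 0.2833 = 0.6392 ≈ 0.639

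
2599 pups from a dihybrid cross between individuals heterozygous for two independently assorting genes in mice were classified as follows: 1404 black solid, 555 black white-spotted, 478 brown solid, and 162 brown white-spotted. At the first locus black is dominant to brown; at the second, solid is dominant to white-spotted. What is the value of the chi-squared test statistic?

11.877

A dihybrid F₂ with independent assortment and complete dominance at both loci gives a 9:3:3:1 phenotypic ratio.
Under the 9:3:3:1 hypothesis (Σ ratio = 16, N = 2599):
  black solid: 2599 × 9/16 = 1461.9375
  black white-spotted: 2599 × 3/16 = 487.3125
  brown solid: 2599 × 3/16 = 487.3125
  brown white-spotted: 2599 × 1/16 = 162.4375
χ² = Σ (O − E)² / E
  black solid: (1404 − 1461.9375)² / 1461.9375 = 2.2961
  black white-spotted: (555 − 487.3125)² / 487.3125 = 9.4018
  brown solid: (478 − 487.3125)² / 487.3125 = 0.1780
  brown white-spotted: (162 − 162.4375)² / 162.4375 = 0.0012
χ² = 2.2961 + 9.4018 + 0.1780 + 0.0012 = 11.8771 ≈ 11.877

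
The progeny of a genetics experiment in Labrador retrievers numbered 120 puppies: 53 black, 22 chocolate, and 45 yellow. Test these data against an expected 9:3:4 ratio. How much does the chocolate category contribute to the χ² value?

0.011

Expected counts for N = 120 under a 9:3:4 ratio (total parts = 16):
  black: 120 × 9/16 = 67.5
  chocolate: 120 × 3/16 = 22.5
  yellow: 120 × 4/16 = 30
Contribution of chocolate: (22 − 22.5)² / 22.5 = 0.0111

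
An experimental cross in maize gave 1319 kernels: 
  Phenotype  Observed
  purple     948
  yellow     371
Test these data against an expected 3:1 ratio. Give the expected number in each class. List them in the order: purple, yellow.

Expected counts for N = 1319 under a 3:1 ratio (total parts = 4):
  purple: 1319 × 3/4 = 989.25
  yellow: 1319 × 1/4 = 329.75

989.25, 329.75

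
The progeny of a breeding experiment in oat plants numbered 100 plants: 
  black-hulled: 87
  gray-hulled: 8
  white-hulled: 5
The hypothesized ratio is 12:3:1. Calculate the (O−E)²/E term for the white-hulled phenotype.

Total ratio parts = 16. Expected numbers out of 100:
  black-hulled: 100 × 12/16 = 75
  gray-hulled: 100 × 3/16 = 18.75
  white-hulled: 100 × 1/16 = 6.25
Contribution of white-hulled: (5 − 6.25)² / 6.25 = 0.2500

0.250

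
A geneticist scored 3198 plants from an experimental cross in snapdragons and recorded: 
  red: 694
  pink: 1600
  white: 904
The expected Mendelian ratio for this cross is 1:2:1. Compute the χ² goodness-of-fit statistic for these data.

27.581

Total ratio parts = 4. Expected numbers out of 3198:
  red: 3198 × 1/4 = 799.5
  pink: 3198 × 2/4 = 1599
  white: 3198 × 1/4 = 799.5
χ² = Σ (O − E)² / E
  red: (694 − 799.5)² / 799.5 = 13.9215
  pink: (1600 − 1599)² / 1599 = 0.0006
  white: (904 − 799.5)² / 799.5 = 13.6588
χ² = 13.9215 + 0.0006 + 13.6588 = 27.5809 ≈ 27.581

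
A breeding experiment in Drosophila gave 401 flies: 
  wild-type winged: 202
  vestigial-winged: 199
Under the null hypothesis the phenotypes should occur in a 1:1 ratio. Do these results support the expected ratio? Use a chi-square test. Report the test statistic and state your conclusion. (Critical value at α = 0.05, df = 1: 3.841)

0.022; consistent

Total ratio parts = 2. Expected numbers out of 401:
  wild-type winged: 401 × 1/2 = 200.5
  vestigial-winged: 401 × 1/2 = 200.5
χ² = Σ (O − E)² / E
  wild-type winged: (202 − 200.5)² / 200.5 = 0.0112
  vestigial-winged: (199 − 200.5)² / 200.5 = 0.0112
χ² = 0.0112 + 0.0112 = 0.0224 ≈ 0.022
Degrees of freedom = 2 − 1 = 1; critical value at α = 0.05 is 3.841.
Since 0.022 < 3.841, we fail to reject the null hypothesis — the data are consistent with the 1:1 ratio.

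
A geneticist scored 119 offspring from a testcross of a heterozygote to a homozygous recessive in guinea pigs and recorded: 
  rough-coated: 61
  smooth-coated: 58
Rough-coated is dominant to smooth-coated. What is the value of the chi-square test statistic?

0.076

A testcross of a heterozygote (Aa × aa) gives a 1:1 phenotypic ratio.
Under the 1:1 hypothesis (Σ ratio = 2, N = 119):
  rough-coated: 119 × 1/2 = 59.5
  smooth-coated: 119 × 1/2 = 59.5
χ² = Σ (O − E)² / E
  rough-coated: (61 − 59.5)² / 59.5 = 0.0378
  smooth-coated: (58 − 59.5)² / 59.5 = 0.0378
χ² = 0.0378 + 0.0378 = 0.0756 ≈ 0.076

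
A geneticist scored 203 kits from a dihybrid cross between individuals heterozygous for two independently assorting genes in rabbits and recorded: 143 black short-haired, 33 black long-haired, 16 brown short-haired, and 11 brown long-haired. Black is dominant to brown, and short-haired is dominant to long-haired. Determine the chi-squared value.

A dihybrid F₂ with independent assortment and complete dominance at both loci gives a 9:3:3:1 phenotypic ratio.
Total ratio parts = 16. Expected numbers out of 203:
  black short-haired: 203 × 9/16 = 114.1875
  black long-haired: 203 × 3/16 = 38.0625
  brown short-haired: 203 × 3/16 = 38.0625
  brown long-haired: 203 × 1/16 = 12.6875
χ² = Σ (O − E)² / E
  black short-haired: (143 − 114.1875)² / 114.1875 = 7.2701
  black long-haired: (33 − 38.0625)² / 38.0625 = 0.6733
  brown short-haired: (16 − 38.0625)² / 38.0625 = 12.7883
  brown long-haired: (11 − 12.6875)² / 12.6875 = 0.2244
χ² = 7.2701 + 0.6733 + 12.7883 + 0.2244 = 20.9561 ≈ 20.956

20.956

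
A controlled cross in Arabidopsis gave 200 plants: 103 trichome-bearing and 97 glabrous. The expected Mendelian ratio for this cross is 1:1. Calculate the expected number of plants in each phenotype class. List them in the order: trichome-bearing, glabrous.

100, 100

Under the 1:1 hypothesis (Σ ratio = 2, N = 200):
  trichome-bearing: 200 × 1/2 = 100
  glabrous: 200 × 1/2 = 100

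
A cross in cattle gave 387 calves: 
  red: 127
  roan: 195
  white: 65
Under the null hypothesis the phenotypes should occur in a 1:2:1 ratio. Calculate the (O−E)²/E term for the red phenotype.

Under the 1:2:1 hypothesis (Σ ratio = 4, N = 387):
  red: 387 × 1/4 = 96.75
  roan: 387 × 2/4 = 193.5
  white: 387 × 1/4 = 96.75
Contribution of red: (127 − 96.75)² / 96.75 = 9.4580

9.458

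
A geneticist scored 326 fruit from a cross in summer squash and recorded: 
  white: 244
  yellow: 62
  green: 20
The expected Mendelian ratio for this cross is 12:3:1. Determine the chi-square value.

0.020

Total ratio parts = 16. Expected numbers out of 326:
  white: 326 × 12/16 = 244.5
  yellow: 326 × 3/16 = 61.125
  green: 326 × 1/16 = 20.375
χ² = Σ (O − E)² / E
  white: (244 − 244.5)² / 244.5 = 0.0010
  yellow: (62 − 61.125)² / 61.125 = 0.0125
  green: (20 − 20.375)² / 20.375 = 0.0069
χ² = 0.0010 + 0.0125 + 0.0069 = 0.0204 ≈ 0.020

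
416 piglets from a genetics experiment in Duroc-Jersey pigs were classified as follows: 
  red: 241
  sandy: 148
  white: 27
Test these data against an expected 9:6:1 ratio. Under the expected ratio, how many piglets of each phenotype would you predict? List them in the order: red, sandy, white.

Expected counts for N = 416 under a 9:6:1 ratio (total parts = 16):
  red: 416 × 9/16 = 234
  sandy: 416 × 6/16 = 156
  white: 416 × 1/16 = 26

234, 156, 26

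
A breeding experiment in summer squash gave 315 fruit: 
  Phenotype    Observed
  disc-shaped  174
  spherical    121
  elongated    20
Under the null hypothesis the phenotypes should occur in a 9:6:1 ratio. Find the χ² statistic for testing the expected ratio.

0.132

Total ratio parts = 16. Expected numbers out of 315:
  disc-shaped: 315 × 9/16 = 177.1875
  spherical: 315 × 6/16 = 118.125
  elongated: 315 × 1/16 = 19.6875
χ² = Σ (O − E)² / E
  disc-shaped: (174 − 177.1875)² / 177.1875 = 0.0573
  spherical: (121 − 118.125)² / 118.125 = 0.0700
  elongated: (20 − 19.6875)² / 19.6875 = 0.0050
χ² = 0.0573 + 0.0700 + 0.0050 = 0.1323 ≈ 0.132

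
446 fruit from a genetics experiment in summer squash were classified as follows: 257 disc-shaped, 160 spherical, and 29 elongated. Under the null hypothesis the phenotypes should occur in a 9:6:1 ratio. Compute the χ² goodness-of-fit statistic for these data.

Total ratio parts = 16. Expected numbers out of 446:
  disc-shaped: 446 × 9/16 = 250.875
  spherical: 446 × 6/16 = 167.25
  elongated: 446 × 1/16 = 27.875
χ² = Σ (O − E)² / E
  disc-shaped: (257 − 250.875)² / 250.875 = 0.1495
  spherical: (160 − 167.25)² / 167.25 = 0.3143
  elongated: (29 − 27.875)² / 27.875 = 0.0454
χ² = 0.1495 + 0.3143 + 0.0454 = 0.5092 ≈ 0.509

0.509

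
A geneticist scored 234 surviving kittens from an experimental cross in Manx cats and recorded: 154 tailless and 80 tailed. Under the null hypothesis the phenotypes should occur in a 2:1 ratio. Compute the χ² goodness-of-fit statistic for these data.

The 2:1 ratio has 3 parts, so with N = 234 the expected counts are:
  tailless: 234 × 2/3 = 156
  tailed: 234 × 1/3 = 78
χ² = Σ (O − E)² / E
  tailless: (154 − 156)² / 156 = 0.0256
  tailed: (80 − 78)² / 78 = 0.0513
χ² = 0.0256 + 0.0513 = 0.0769 ≈ 0.077

0.077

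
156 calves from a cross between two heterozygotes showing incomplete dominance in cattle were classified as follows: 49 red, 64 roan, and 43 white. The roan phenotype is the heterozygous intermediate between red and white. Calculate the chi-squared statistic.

5.487

With incomplete dominance, a heterozygote × heterozygote cross gives a 1:2:1 phenotypic ratio.
Total ratio parts = 4. Expected numbers out of 156:
  red: 156 × 1/4 = 39
  roan: 156 × 2/4 = 78
  white: 156 × 1/4 = 39
χ² = Σ (O − E)² / E
  red: (49 − 39)² / 39 = 2.5641
  roan: (64 − 78)² / 78 = 2.5128
  white: (43 − 39)² / 39 = 0.4103
χ² = 2.5641 + 2.5128 + 0.4103 = 5.4872 ≈ 5.487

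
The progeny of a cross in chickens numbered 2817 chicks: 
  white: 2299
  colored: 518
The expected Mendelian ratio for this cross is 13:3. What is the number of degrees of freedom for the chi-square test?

A goodness-of-fit test with 2 phenotype classes has df = 2 − 1 = 1.

1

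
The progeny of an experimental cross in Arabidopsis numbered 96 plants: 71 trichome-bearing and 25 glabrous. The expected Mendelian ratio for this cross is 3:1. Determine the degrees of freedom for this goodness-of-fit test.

A goodness-of-fit test with 2 phenotype classes has df = 2 − 1 = 1.

1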